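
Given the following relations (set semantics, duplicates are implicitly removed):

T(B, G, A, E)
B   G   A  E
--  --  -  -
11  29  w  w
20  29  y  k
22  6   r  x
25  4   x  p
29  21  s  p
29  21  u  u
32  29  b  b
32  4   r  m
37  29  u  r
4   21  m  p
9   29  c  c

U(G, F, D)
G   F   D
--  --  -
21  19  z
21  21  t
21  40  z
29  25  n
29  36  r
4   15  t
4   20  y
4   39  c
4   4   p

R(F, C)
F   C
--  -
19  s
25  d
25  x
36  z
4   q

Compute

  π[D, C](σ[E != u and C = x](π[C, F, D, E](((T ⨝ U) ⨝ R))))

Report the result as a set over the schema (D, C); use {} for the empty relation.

{(n, x)}

T ⋈ U (natural join on G): {(11, 29, w, w, 25, n), (11, 29, w, w, 36, r), (20, 29, y, k, 25, n), (20, 29, y, k, 36, r), (25, 4, x, p, 15, t), (25, 4, x, p, 20, y), (25, 4, x, p, 39, c), (25, 4, x, p, 4, p), (29, 21, s, p, 19, z), (29, 21, s, p, 21, t), (29, 21, s, p, 40, z), (29, 21, u, u, 19, z), (29, 21, u, u, 21, t), (29, 21, u, u, 40, z), (32, 29, b, b, 25, n), (32, 29, b, b, 36, r), (32, 4, r, m, 15, t), (32, 4, r, m, 20, y), (32, 4, r, m, 39, c), (32, 4, r, m, 4, p), (37, 29, u, r, 25, n), (37, 29, u, r, 36, r), (4, 21, m, p, 19, z), (4, 21, m, p, 21, t), (4, 21, m, p, 40, z), (9, 29, c, c, 25, n), (9, 29, c, c, 36, r)}
(T ⨝ U) ⋈ R (natural join on F): {(11, 29, w, w, 25, n, d), (11, 29, w, w, 25, n, x), (11, 29, w, w, 36, r, z), (20, 29, y, k, 25, n, d), (20, 29, y, k, 25, n, x), (20, 29, y, k, 36, r, z), (25, 4, x, p, 4, p, q), (29, 21, s, p, 19, z, s), (29, 21, u, u, 19, z, s), (32, 29, b, b, 25, n, d), (32, 29, b, b, 25, n, x), (32, 29, b, b, 36, r, z), (32, 4, r, m, 4, p, q), (37, 29, u, r, 25, n, d), (37, 29, u, r, 25, n, x), (37, 29, u, r, 36, r, z), (4, 21, m, p, 19, z, s), (9, 29, c, c, 25, n, d), (9, 29, c, c, 25, n, x), (9, 29, c, c, 36, r, z)}
Projecting to C, F, D, E (1 duplicate(s) eliminated): {(d, 25, n, b), (d, 25, n, c), (d, 25, n, k), (d, 25, n, r), (d, 25, n, w), (q, 4, p, m), (q, 4, p, p), (s, 19, z, p), (s, 19, z, u), (x, 25, n, b), (x, 25, n, c), (x, 25, n, k), (x, 25, n, r), (x, 25, n, w), (z, 36, r, b), (z, 36, r, c), (z, 36, r, k), (z, 36, r, r), (z, 36, r, w)}
Selection E != u and C = x: {(x, 25, n, b), (x, 25, n, c), (x, 25, n, k), (x, 25, n, r), (x, 25, n, w)}
Projecting to D, C (4 duplicate(s) eliminated): {(n, x)}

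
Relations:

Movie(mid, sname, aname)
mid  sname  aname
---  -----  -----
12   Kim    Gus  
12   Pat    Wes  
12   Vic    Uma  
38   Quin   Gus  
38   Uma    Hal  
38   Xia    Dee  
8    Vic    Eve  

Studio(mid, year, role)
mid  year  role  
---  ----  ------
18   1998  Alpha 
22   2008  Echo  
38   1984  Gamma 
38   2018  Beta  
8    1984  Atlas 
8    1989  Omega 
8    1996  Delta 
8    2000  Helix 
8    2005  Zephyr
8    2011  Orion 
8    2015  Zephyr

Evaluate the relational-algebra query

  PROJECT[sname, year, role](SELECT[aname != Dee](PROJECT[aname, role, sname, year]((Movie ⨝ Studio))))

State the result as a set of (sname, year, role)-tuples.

{(Quin, 1984, Gamma), (Quin, 2018, Beta), (Uma, 1984, Gamma), (Uma, 2018, Beta), (Vic, 1984, Atlas), (Vic, 1989, Omega), (Vic, 1996, Delta), (Vic, 2000, Helix), (Vic, 2005, Zephyr), (Vic, 2011, Orion), (Vic, 2015, Zephyr)}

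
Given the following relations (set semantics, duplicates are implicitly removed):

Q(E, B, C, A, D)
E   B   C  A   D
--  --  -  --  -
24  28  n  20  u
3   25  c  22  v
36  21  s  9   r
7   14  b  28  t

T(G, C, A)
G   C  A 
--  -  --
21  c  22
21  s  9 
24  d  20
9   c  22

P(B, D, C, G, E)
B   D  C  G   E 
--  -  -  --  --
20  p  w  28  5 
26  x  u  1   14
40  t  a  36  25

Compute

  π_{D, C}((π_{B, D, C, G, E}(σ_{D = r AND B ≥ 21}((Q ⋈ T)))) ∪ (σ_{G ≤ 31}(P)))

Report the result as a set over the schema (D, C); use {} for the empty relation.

{(p, w), (r, s), (x, u)}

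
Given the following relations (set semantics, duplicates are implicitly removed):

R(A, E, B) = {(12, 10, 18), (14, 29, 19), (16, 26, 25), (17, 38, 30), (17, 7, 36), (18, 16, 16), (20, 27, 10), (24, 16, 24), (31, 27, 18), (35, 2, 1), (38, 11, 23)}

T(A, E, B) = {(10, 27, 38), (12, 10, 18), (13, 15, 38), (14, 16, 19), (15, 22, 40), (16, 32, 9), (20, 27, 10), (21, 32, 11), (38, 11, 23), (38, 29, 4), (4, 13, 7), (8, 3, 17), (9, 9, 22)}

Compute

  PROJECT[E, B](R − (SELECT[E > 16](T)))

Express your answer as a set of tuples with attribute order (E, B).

{(10, 18), (11, 23), (16, 16), (16, 24), (2, 1), (26, 25), (27, 18), (29, 19), (38, 30), (7, 36)}

Apply σ_{E > 16}; surviving tuples: {(10, 27, 38), (15, 22, 40), (16, 32, 9), (20, 27, 10), (21, 32, 11), (38, 29, 4)}
Difference: {(12, 10, 18), (14, 29, 19), (16, 26, 25), (17, 38, 30), (17, 7, 36), (18, 16, 16), (20, 27, 10), (24, 16, 24), (31, 27, 18), (35, 2, 1), (38, 11, 23)} with {(10, 27, 38), (15, 22, 40), (16, 32, 9), (20, 27, 10), (21, 32, 11), (38, 29, 4)} → {(12, 10, 18), (14, 29, 19), (16, 26, 25), (17, 38, 30), (17, 7, 36), (18, 16, 16), (24, 16, 24), (31, 27, 18), (35, 2, 1), (38, 11, 23)}
π[E, B]: project onto (E, B) → {(10, 18), (11, 23), (16, 16), (16, 24), (2, 1), (26, 25), (27, 18), (29, 19), (38, 30), (7, 36)}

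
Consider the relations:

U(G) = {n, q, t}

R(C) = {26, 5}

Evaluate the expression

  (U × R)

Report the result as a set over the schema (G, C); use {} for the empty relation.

{(n, 26), (n, 5), (q, 26), (q, 5), (t, 26), (t, 5)}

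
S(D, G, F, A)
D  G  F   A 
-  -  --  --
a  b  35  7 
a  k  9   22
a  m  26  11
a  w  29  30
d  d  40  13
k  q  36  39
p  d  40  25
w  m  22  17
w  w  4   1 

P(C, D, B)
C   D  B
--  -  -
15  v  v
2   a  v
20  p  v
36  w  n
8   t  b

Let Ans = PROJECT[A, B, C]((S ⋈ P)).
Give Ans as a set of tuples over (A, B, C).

{(1, n, 36), (11, v, 2), (17, n, 36), (22, v, 2), (25, v, 20), (30, v, 2), (7, v, 2)}

S ⋈ P (natural join on D): {(a, b, 35, 7, 2, v), (a, k, 9, 22, 2, v), (a, m, 26, 11, 2, v), (a, w, 29, 30, 2, v), (p, d, 40, 25, 20, v), (w, m, 22, 17, 36, n), (w, w, 4, 1, 36, n)}
π_{A, B, C} gives {(1, n, 36), (11, v, 2), (17, n, 36), (22, v, 2), (25, v, 20), (30, v, 2), (7, v, 2)}.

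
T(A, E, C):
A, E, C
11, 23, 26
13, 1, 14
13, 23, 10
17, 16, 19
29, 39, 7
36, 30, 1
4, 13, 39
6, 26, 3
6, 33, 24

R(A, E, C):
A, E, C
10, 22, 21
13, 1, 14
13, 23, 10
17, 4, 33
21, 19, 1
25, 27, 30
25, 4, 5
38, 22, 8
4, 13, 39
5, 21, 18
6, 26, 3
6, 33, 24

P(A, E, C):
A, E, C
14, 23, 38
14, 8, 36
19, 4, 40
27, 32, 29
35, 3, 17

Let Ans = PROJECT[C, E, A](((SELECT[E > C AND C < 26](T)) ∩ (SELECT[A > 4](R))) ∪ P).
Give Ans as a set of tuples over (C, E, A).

{(10, 23, 13), (17, 3, 35), (24, 33, 6), (29, 32, 27), (3, 26, 6), (36, 8, 14), (38, 23, 14), (40, 4, 19)}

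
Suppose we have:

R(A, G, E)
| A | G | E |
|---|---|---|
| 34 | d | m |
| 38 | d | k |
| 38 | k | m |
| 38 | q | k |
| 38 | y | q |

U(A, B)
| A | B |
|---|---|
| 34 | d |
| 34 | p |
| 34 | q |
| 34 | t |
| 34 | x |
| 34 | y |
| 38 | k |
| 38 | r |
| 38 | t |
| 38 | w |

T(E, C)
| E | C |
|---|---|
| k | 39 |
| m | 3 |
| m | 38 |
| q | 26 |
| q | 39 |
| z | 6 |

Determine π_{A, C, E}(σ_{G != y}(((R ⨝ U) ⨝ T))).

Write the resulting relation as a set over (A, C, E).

Natural join on A: {(34, d, m, d), (34, d, m, p), (34, d, m, q), (34, d, m, t), (34, d, m, x), (34, d, m, y), (38, d, k, k), (38, d, k, r), (38, d, k, t), (38, d, k, w), (38, k, m, k), (38, k, m, r), (38, k, m, t), (38, k, m, w), (38, q, k, k), (38, q, k, r), (38, q, k, t), (38, q, k, w), (38, y, q, k), (38, y, q, r), (38, y, q, t), (38, y, q, w)}
Natural join on E: {(34, d, m, d, 3), (34, d, m, d, 38), (34, d, m, p, 3), (34, d, m, p, 38), (34, d, m, q, 3), (34, d, m, q, 38), (34, d, m, t, 3), (34, d, m, t, 38), (34, d, m, x, 3), (34, d, m, x, 38), (34, d, m, y, 3), (34, d, m, y, 38), (38, d, k, k, 39), (38, d, k, r, 39), (38, d, k, t, 39), (38, d, k, w, 39), (38, k, m, k, 3), (38, k, m, k, 38), (38, k, m, r, 3), (38, k, m, r, 38), (38, k, m, t, 3), (38, k, m, t, 38), (38, k, m, w, 3), (38, k, m, w, 38), (38, q, k, k, 39), (38, q, k, r, 39), (38, q, k, t, 39), (38, q, k, w, 39), (38, y, q, k, 26), (38, y, q, k, 39), (38, y, q, r, 26), (38, y, q, r, 39), (38, y, q, t, 26), (38, y, q, t, 39), (38, y, q, w, 26), (38, y, q, w, 39)}
Selection G != y: {(34, d, m, d, 3), (34, d, m, d, 38), (34, d, m, p, 3), (34, d, m, p, 38), (34, d, m, q, 3), (34, d, m, q, 38), (34, d, m, t, 3), (34, d, m, t, 38), (34, d, m, x, 3), (34, d, m, x, 38), (34, d, m, y, 3), (34, d, m, y, 38), (38, d, k, k, 39), (38, d, k, r, 39), (38, d, k, t, 39), (38, d, k, w, 39), (38, k, m, k, 3), (38, k, m, k, 38), (38, k, m, r, 3), (38, k, m, r, 38), (38, k, m, t, 3), (38, k, m, t, 38), (38, k, m, w, 3), (38, k, m, w, 38), (38, q, k, k, 39), (38, q, k, r, 39), (38, q, k, t, 39), (38, q, k, w, 39)}
Keep only column(s) A, C, E (23 duplicate(s) eliminated): {(34, 3, m), (34, 38, m), (38, 3, m), (38, 38, m), (38, 39, k)}

{(34, 3, m), (34, 38, m), (38, 3, m), (38, 38, m), (38, 39, k)}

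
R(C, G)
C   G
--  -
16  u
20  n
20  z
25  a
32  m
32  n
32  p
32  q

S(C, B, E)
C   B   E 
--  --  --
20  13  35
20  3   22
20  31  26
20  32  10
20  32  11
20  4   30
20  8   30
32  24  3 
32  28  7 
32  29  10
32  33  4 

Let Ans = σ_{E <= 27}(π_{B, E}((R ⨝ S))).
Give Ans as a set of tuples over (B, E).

Joining R and S on C yields {(20, n, 13, 35), (20, n, 3, 22), (20, n, 31, 26), (20, n, 32, 10), (20, n, 32, 11), (20, n, 4, 30), (20, n, 8, 30), (20, z, 13, 35), (20, z, 3, 22), (20, z, 31, 26), (20, z, 32, 10), (20, z, 32, 11), (20, z, 4, 30), (20, z, 8, 30), (32, m, 24, 3), (32, m, 28, 7), (32, m, 29, 10), (32, m, 33, 4), (32, n, 24, 3), (32, n, 28, 7), (32, n, 29, 10), (32, n, 33, 4), (32, p, 24, 3), (32, p, 28, 7), (32, p, 29, 10), (32, p, 33, 4), (32, q, 24, 3), (32, q, 28, 7), (32, q, 29, 10), (32, q, 33, 4)}.
π[B, E]: project onto (B, E) (19 duplicate(s) eliminated) → {(13, 35), (24, 3), (28, 7), (29, 10), (3, 22), (31, 26), (32, 10), (32, 11), (33, 4), (4, 30), (8, 30)}
Filtering on E <= 27 leaves {(24, 3), (28, 7), (29, 10), (3, 22), (31, 26), (32, 10), (32, 11), (33, 4)}.

{(24, 3), (28, 7), (29, 10), (3, 22), (31, 26), (32, 10), (32, 11), (33, 4)}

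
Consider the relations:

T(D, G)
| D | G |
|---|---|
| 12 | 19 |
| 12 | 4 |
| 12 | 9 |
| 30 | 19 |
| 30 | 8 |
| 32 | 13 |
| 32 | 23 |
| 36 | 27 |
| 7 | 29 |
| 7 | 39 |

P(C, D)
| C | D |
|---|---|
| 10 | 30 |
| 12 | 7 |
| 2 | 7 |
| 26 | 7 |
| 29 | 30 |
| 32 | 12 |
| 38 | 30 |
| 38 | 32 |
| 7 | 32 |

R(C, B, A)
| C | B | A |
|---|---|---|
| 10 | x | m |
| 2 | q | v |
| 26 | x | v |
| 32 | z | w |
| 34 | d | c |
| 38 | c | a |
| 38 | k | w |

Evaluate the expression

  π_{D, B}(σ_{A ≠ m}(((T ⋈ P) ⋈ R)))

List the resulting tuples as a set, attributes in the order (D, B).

T ⋈ P (natural join on D): {(12, 19, 32), (12, 4, 32), (12, 9, 32), (30, 19, 10), (30, 19, 29), (30, 19, 38), (30, 8, 10), (30, 8, 29), (30, 8, 38), (32, 13, 38), (32, 13, 7), (32, 23, 38), (32, 23, 7), (7, 29, 12), (7, 29, 2), (7, 29, 26), (7, 39, 12), (7, 39, 2), (7, 39, 26)}
(T ⋈ P) ⋈ R (natural join on C): {(12, 19, 32, z, w), (12, 4, 32, z, w), (12, 9, 32, z, w), (30, 19, 10, x, m), (30, 19, 38, c, a), (30, 19, 38, k, w), (30, 8, 10, x, m), (30, 8, 38, c, a), (30, 8, 38, k, w), (32, 13, 38, c, a), (32, 13, 38, k, w), (32, 23, 38, c, a), (32, 23, 38, k, w), (7, 29, 2, q, v), (7, 29, 26, x, v), (7, 39, 2, q, v), (7, 39, 26, x, v)}
Filtering on A ≠ m leaves {(12, 19, 32, z, w), (12, 4, 32, z, w), (12, 9, 32, z, w), (30, 19, 38, c, a), (30, 19, 38, k, w), (30, 8, 38, c, a), (30, 8, 38, k, w), (32, 13, 38, c, a), (32, 13, 38, k, w), (32, 23, 38, c, a), (32, 23, 38, k, w), (7, 29, 2, q, v), (7, 29, 26, x, v), (7, 39, 2, q, v), (7, 39, 26, x, v)}.
Projecting to D, B (8 duplicate(s) eliminated): {(12, z), (30, c), (30, k), (32, c), (32, k), (7, q), (7, x)}

{(12, z), (30, c), (30, k), (32, c), (32, k), (7, q), (7, x)}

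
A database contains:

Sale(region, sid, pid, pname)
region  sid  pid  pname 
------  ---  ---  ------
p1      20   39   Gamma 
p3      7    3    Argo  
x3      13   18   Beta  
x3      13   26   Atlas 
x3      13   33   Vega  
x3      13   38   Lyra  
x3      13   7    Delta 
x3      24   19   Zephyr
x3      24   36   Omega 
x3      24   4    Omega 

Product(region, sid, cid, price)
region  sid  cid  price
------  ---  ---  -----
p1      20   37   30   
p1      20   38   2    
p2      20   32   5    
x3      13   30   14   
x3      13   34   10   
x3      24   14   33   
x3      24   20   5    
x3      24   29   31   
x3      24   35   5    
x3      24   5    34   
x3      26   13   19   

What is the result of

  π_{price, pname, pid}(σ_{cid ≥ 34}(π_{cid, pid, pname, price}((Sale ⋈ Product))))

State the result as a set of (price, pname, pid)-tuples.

Sale ⋈ Product (natural join on region, sid): {(p1, 20, 39, Gamma, 37, 30), (p1, 20, 39, Gamma, 38, 2), (x3, 13, 18, Beta, 30, 14), (x3, 13, 18, Beta, 34, 10), (x3, 13, 26, Atlas, 30, 14), (x3, 13, 26, Atlas, 34, 10), (x3, 13, 33, Vega, 30, 14), (x3, 13, 33, Vega, 34, 10), (x3, 13, 38, Lyra, 30, 14), (x3, 13, 38, Lyra, 34, 10), (x3, 13, 7, Delta, 30, 14), (x3, 13, 7, Delta, 34, 10), (x3, 24, 19, Zephyr, 14, 33), (x3, 24, 19, Zephyr, 20, 5), (x3, 24, 19, Zephyr, 29, 31), (x3, 24, 19, Zephyr, 35, 5), (x3, 24, 19, Zephyr, 5, 34), (x3, 24, 36, Omega, 14, 33), (x3, 24, 36, Omega, 20, 5), (x3, 24, 36, Omega, 29, 31), (x3, 24, 36, Omega, 35, 5), (x3, 24, 36, Omega, 5, 34), (x3, 24, 4, Omega, 14, 33), (x3, 24, 4, Omega, 20, 5), (x3, 24, 4, Omega, 29, 31), (x3, 24, 4, Omega, 35, 5), (x3, 24, 4, Omega, 5, 34)}
π_{cid, pid, pname, price} gives {(14, 19, Zephyr, 33), (14, 36, Omega, 33), (14, 4, Omega, 33), (20, 19, Zephyr, 5), (20, 36, Omega, 5), (20, 4, Omega, 5), (29, 19, Zephyr, 31), (29, 36, Omega, 31), (29, 4, Omega, 31), (30, 18, Beta, 14), (30, 26, Atlas, 14), (30, 33, Vega, 14), (30, 38, Lyra, 14), (30, 7, Delta, 14), (34, 18, Beta, 10), (34, 26, Atlas, 10), (34, 33, Vega, 10), (34, 38, Lyra, 10), (34, 7, Delta, 10), (35, 19, Zephyr, 5), (35, 36, Omega, 5), (35, 4, Omega, 5), (37, 39, Gamma, 30), (38, 39, Gamma, 2), (5, 19, Zephyr, 34), (5, 36, Omega, 34), (5, 4, Omega, 34)}.
Apply σ_{cid ≥ 34}; surviving tuples: {(34, 18, Beta, 10), (34, 26, Atlas, 10), (34, 33, Vega, 10), (34, 38, Lyra, 10), (34, 7, Delta, 10), (35, 19, Zephyr, 5), (35, 36, Omega, 5), (35, 4, Omega, 5), (37, 39, Gamma, 30), (38, 39, Gamma, 2)}
π_{price, pname, pid} gives {(10, Atlas, 26), (10, Beta, 18), (10, Delta, 7), (10, Lyra, 38), (10, Vega, 33), (2, Gamma, 39), (30, Gamma, 39), (5, Omega, 36), (5, Omega, 4), (5, Zephyr, 19)}.

{(10, Atlas, 26), (10, Beta, 18), (10, Delta, 7), (10, Lyra, 38), (10, Vega, 33), (2, Gamma, 39), (30, Gamma, 39), (5, Omega, 36), (5, Omega, 4), (5, Zephyr, 19)}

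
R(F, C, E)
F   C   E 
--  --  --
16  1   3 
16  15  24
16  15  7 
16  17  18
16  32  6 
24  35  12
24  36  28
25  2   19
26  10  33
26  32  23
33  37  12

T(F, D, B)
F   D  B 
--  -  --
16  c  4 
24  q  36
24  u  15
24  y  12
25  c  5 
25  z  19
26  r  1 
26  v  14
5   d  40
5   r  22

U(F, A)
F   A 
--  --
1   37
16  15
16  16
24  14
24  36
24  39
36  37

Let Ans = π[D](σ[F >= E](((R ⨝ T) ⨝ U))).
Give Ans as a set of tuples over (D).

R ⋈ T (natural join on F): {(16, 1, 3, c, 4), (16, 15, 24, c, 4), (16, 15, 7, c, 4), (16, 17, 18, c, 4), (16, 32, 6, c, 4), (24, 35, 12, q, 36), (24, 35, 12, u, 15), (24, 35, 12, y, 12), (24, 36, 28, q, 36), (24, 36, 28, u, 15), (24, 36, 28, y, 12), (25, 2, 19, c, 5), (25, 2, 19, z, 19), (26, 10, 33, r, 1), (26, 10, 33, v, 14), (26, 32, 23, r, 1), (26, 32, 23, v, 14)}
(R ⨝ T) ⋈ U (natural join on F): {(16, 1, 3, c, 4, 15), (16, 1, 3, c, 4, 16), (16, 15, 24, c, 4, 15), (16, 15, 24, c, 4, 16), (16, 15, 7, c, 4, 15), (16, 15, 7, c, 4, 16), (16, 17, 18, c, 4, 15), (16, 17, 18, c, 4, 16), (16, 32, 6, c, 4, 15), (16, 32, 6, c, 4, 16), (24, 35, 12, q, 36, 14), (24, 35, 12, q, 36, 36), (24, 35, 12, q, 36, 39), (24, 35, 12, u, 15, 14), (24, 35, 12, u, 15, 36), (24, 35, 12, u, 15, 39), (24, 35, 12, y, 12, 14), (24, 35, 12, y, 12, 36), (24, 35, 12, y, 12, 39), (24, 36, 28, q, 36, 14), (24, 36, 28, q, 36, 36), (24, 36, 28, q, 36, 39), (24, 36, 28, u, 15, 14), (24, 36, 28, u, 15, 36), (24, 36, 28, u, 15, 39), (24, 36, 28, y, 12, 14), (24, 36, 28, y, 12, 36), (24, 36, 28, y, 12, 39)}
Filtering on F >= E leaves {(16, 1, 3, c, 4, 15), (16, 1, 3, c, 4, 16), (16, 15, 7, c, 4, 15), (16, 15, 7, c, 4, 16), (16, 32, 6, c, 4, 15), (16, 32, 6, c, 4, 16), (24, 35, 12, q, 36, 14), (24, 35, 12, q, 36, 36), (24, 35, 12, q, 36, 39), (24, 35, 12, u, 15, 14), (24, 35, 12, u, 15, 36), (24, 35, 12, u, 15, 39), (24, 35, 12, y, 12, 14), (24, 35, 12, y, 12, 36), (24, 35, 12, y, 12, 39)}.
Projecting to D (11 duplicate(s) eliminated): {c, q, u, y}

{c, q, u, y}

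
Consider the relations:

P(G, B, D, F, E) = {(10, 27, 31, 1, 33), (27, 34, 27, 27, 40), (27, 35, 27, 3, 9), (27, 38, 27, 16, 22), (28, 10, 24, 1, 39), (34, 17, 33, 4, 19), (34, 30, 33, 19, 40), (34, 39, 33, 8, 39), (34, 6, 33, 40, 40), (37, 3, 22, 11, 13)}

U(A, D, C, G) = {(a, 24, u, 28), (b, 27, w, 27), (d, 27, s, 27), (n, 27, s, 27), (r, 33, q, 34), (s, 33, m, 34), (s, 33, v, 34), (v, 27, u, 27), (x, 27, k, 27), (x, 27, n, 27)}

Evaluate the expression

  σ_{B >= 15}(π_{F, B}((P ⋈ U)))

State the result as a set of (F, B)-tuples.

Joining P and U on G, D yields {(27, 34, 27, 27, 40, b, w), (27, 34, 27, 27, 40, d, s), (27, 34, 27, 27, 40, n, s), (27, 34, 27, 27, 40, v, u), (27, 34, 27, 27, 40, x, k), (27, 34, 27, 27, 40, x, n), (27, 35, 27, 3, 9, b, w), (27, 35, 27, 3, 9, d, s), (27, 35, 27, 3, 9, n, s), (27, 35, 27, 3, 9, v, u), (27, 35, 27, 3, 9, x, k), (27, 35, 27, 3, 9, x, n), (27, 38, 27, 16, 22, b, w), (27, 38, 27, 16, 22, d, s), (27, 38, 27, 16, 22, n, s), (27, 38, 27, 16, 22, v, u), (27, 38, 27, 16, 22, x, k), (27, 38, 27, 16, 22, x, n), (28, 10, 24, 1, 39, a, u), (34, 17, 33, 4, 19, r, q), (34, 17, 33, 4, 19, s, m), (34, 17, 33, 4, 19, s, v), (34, 30, 33, 19, 40, r, q), (34, 30, 33, 19, 40, s, m), (34, 30, 33, 19, 40, s, v), (34, 39, 33, 8, 39, r, q), (34, 39, 33, 8, 39, s, m), (34, 39, 33, 8, 39, s, v), (34, 6, 33, 40, 40, r, q), (34, 6, 33, 40, 40, s, m), (34, 6, 33, 40, 40, s, v)}.
π_{F, B} gives {(1, 10), (16, 38), (19, 30), (27, 34), (3, 35), (4, 17), (40, 6), (8, 39)} (23 duplicate(s) eliminated).
Selection B >= 15: {(16, 38), (19, 30), (27, 34), (3, 35), (4, 17), (8, 39)}

{(16, 38), (19, 30), (27, 34), (3, 35), (4, 17), (8, 39)}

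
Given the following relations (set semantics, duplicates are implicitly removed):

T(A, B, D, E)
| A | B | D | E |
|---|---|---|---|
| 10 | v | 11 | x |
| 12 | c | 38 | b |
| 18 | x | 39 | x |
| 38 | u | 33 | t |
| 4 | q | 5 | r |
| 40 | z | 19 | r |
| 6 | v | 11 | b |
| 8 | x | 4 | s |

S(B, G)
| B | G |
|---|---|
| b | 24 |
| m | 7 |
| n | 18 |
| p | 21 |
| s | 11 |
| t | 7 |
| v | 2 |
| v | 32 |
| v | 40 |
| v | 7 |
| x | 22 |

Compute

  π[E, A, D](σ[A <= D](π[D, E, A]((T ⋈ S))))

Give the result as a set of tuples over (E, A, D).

{(b, 6, 11), (x, 10, 11), (x, 18, 39)}

T ⋈ S (natural join on B): {(10, v, 11, x, 2), (10, v, 11, x, 32), (10, v, 11, x, 40), (10, v, 11, x, 7), (18, x, 39, x, 22), (6, v, 11, b, 2), (6, v, 11, b, 32), (6, v, 11, b, 40), (6, v, 11, b, 7), (8, x, 4, s, 22)}
π_{D, E, A} gives {(11, b, 6), (11, x, 10), (39, x, 18), (4, s, 8)} (6 duplicate(s) eliminated).
Filtering on A <= D leaves {(11, b, 6), (11, x, 10), (39, x, 18)}.
π_{E, A, D} gives {(b, 6, 11), (x, 10, 11), (x, 18, 39)}.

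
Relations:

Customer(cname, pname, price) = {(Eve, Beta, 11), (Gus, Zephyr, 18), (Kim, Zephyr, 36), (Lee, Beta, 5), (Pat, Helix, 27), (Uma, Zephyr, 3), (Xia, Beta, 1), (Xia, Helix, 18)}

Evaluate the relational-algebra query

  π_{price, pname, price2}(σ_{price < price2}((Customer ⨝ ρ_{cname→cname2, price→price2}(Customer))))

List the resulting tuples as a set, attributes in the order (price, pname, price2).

{(1, Beta, 11), (1, Beta, 5), (18, Helix, 27), (18, Zephyr, 36), (3, Zephyr, 18), (3, Zephyr, 36), (5, Beta, 11)}

ρ[cname→cname2, price→price2]: schema becomes (cname2, pname, price2); tuples unchanged.
Customer ⋈ ρ_{cname→cname2, price→price2}(Customer) (natural join on pname): {(Eve, Beta, 11, Eve, 11), (Eve, Beta, 11, Lee, 5), (Eve, Beta, 11, Xia, 1), (Gus, Zephyr, 18, Gus, 18), (Gus, Zephyr, 18, Kim, 36), (Gus, Zephyr, 18, Uma, 3), (Kim, Zephyr, 36, Gus, 18), (Kim, Zephyr, 36, Kim, 36), (Kim, Zephyr, 36, Uma, 3), (Lee, Beta, 5, Eve, 11), (Lee, Beta, 5, Lee, 5), (Lee, Beta, 5, Xia, 1), (Pat, Helix, 27, Pat, 27), (Pat, Helix, 27, Xia, 18), (Uma, Zephyr, 3, Gus, 18), (Uma, Zephyr, 3, Kim, 36), (Uma, Zephyr, 3, Uma, 3), (Xia, Beta, 1, Eve, 11), (Xia, Beta, 1, Lee, 5), (Xia, Beta, 1, Xia, 1), (Xia, Helix, 18, Pat, 27), (Xia, Helix, 18, Xia, 18)}
Filtering on price < price2 leaves {(Gus, Zephyr, 18, Kim, 36), (Lee, Beta, 5, Eve, 11), (Uma, Zephyr, 3, Gus, 18), (Uma, Zephyr, 3, Kim, 36), (Xia, Beta, 1, Eve, 11), (Xia, Beta, 1, Lee, 5), (Xia, Helix, 18, Pat, 27)}.
π[price, pname, price2]: project onto (price, pname, price2) → {(1, Beta, 11), (1, Beta, 5), (18, Helix, 27), (18, Zephyr, 36), (3, Zephyr, 18), (3, Zephyr, 36), (5, Beta, 11)}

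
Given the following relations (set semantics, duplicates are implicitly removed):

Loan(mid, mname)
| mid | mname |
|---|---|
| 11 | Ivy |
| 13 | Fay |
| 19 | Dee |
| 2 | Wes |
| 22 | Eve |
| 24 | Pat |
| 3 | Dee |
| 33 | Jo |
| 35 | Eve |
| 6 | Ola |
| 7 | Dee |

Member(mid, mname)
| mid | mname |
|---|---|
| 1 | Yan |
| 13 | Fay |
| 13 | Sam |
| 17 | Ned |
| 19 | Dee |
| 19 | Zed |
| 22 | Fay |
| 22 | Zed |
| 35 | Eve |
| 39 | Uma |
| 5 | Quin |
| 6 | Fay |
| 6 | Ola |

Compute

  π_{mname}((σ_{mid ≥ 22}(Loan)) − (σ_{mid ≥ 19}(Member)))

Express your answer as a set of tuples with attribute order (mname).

Selection mid ≥ 22: {(22, Eve), (24, Pat), (33, Jo), (35, Eve)}
Selection mid ≥ 19: {(19, Dee), (19, Zed), (22, Fay), (22, Zed), (35, Eve), (39, Uma)}
Set difference of the two operands is {(22, Eve), (24, Pat), (33, Jo)}.
Keep only column(s) mname: {Eve, Jo, Pat}

{Eve, Jo, Pat}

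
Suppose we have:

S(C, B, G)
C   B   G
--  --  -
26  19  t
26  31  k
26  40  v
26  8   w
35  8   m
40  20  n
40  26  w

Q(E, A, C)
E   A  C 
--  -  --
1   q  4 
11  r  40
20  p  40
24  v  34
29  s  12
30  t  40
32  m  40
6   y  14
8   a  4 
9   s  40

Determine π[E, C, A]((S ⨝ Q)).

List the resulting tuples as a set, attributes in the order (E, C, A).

{(11, 40, r), (20, 40, p), (30, 40, t), (32, 40, m), (9, 40, s)}

Natural join on C: {(40, 20, n, 11, r), (40, 20, n, 20, p), (40, 20, n, 30, t), (40, 20, n, 32, m), (40, 20, n, 9, s), (40, 26, w, 11, r), (40, 26, w, 20, p), (40, 26, w, 30, t), (40, 26, w, 32, m), (40, 26, w, 9, s)}
Projecting to E, C, A (5 duplicate(s) eliminated): {(11, 40, r), (20, 40, p), (30, 40, t), (32, 40, m), (9, 40, s)}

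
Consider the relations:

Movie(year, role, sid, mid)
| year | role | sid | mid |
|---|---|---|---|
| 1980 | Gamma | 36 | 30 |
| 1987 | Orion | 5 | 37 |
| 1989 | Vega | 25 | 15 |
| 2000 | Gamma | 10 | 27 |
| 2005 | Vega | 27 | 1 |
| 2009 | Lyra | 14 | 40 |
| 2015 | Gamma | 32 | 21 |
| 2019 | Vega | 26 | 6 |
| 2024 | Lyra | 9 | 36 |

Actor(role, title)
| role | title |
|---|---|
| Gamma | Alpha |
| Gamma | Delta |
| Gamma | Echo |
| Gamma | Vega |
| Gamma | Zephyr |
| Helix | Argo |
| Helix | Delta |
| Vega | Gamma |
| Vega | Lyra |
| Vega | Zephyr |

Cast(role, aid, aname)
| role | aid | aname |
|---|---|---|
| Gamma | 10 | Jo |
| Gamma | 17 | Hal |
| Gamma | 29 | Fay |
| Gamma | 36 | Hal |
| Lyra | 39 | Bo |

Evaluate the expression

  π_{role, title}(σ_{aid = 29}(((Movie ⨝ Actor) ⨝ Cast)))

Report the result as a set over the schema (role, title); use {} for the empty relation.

{(Gamma, Alpha), (Gamma, Delta), (Gamma, Echo), (Gamma, Vega), (Gamma, Zephyr)}

Joining Movie and Actor on role yields {(1980, Gamma, 36, 30, Alpha), (1980, Gamma, 36, 30, Delta), (1980, Gamma, 36, 30, Echo), (1980, Gamma, 36, 30, Vega), (1980, Gamma, 36, 30, Zephyr), (1989, Vega, 25, 15, Gamma), (1989, Vega, 25, 15, Lyra), (1989, Vega, 25, 15, Zephyr), (2000, Gamma, 10, 27, Alpha), (2000, Gamma, 10, 27, Delta), (2000, Gamma, 10, 27, Echo), (2000, Gamma, 10, 27, Vega), (2000, Gamma, 10, 27, Zephyr), (2005, Vega, 27, 1, Gamma), (2005, Vega, 27, 1, Lyra), (2005, Vega, 27, 1, Zephyr), (2015, Gamma, 32, 21, Alpha), (2015, Gamma, 32, 21, Delta), (2015, Gamma, 32, 21, Echo), (2015, Gamma, 32, 21, Vega), (2015, Gamma, 32, 21, Zephyr), (2019, Vega, 26, 6, Gamma), (2019, Vega, 26, 6, Lyra), (2019, Vega, 26, 6, Zephyr)}.
Joining (Movie ⨝ Actor) and Cast on role yields {(1980, Gamma, 36, 30, Alpha, 10, Jo), (1980, Gamma, 36, 30, Alpha, 17, Hal), (1980, Gamma, 36, 30, Alpha, 29, Fay), (1980, Gamma, 36, 30, Alpha, 36, Hal), (1980, Gamma, 36, 30, Delta, 10, Jo), (1980, Gamma, 36, 30, Delta, 17, Hal), (1980, Gamma, 36, 30, Delta, 29, Fay), (1980, Gamma, 36, 30, Delta, 36, Hal), (1980, Gamma, 36, 30, Echo, 10, Jo), (1980, Gamma, 36, 30, Echo, 17, Hal), (1980, Gamma, 36, 30, Echo, 29, Fay), (1980, Gamma, 36, 30, Echo, 36, Hal), (1980, Gamma, 36, 30, Vega, 10, Jo), (1980, Gamma, 36, 30, Vega, 17, Hal), (1980, Gamma, 36, 30, Vega, 29, Fay), (1980, Gamma, 36, 30, Vega, 36, Hal), (1980, Gamma, 36, 30, Zephyr, 10, Jo), (1980, Gamma, 36, 30, Zephyr, 17, Hal), (1980, Gamma, 36, 30, Zephyr, 29, Fay), (1980, Gamma, 36, 30, Zephyr, 36, Hal), (2000, Gamma, 10, 27, Alpha, 10, Jo), (2000, Gamma, 10, 27, Alpha, 17, Hal), (2000, Gamma, 10, 27, Alpha, 29, Fay), (2000, Gamma, 10, 27, Alpha, 36, Hal), (2000, Gamma, 10, 27, Delta, 10, Jo), (2000, Gamma, 10, 27, Delta, 17, Hal), (2000, Gamma, 10, 27, Delta, 29, Fay), (2000, Gamma, 10, 27, Delta, 36, Hal), (2000, Gamma, 10, 27, Echo, 10, Jo), (2000, Gamma, 10, 27, Echo, 17, Hal), (2000, Gamma, 10, 27, Echo, 29, Fay), (2000, Gamma, 10, 27, Echo, 36, Hal), (2000, Gamma, 10, 27, Vega, 10, Jo), (2000, Gamma, 10, 27, Vega, 17, Hal), (2000, Gamma, 10, 27, Vega, 29, Fay), (2000, Gamma, 10, 27, Vega, 36, Hal), (2000, Gamma, 10, 27, Zephyr, 10, Jo), (2000, Gamma, 10, 27, Zephyr, 17, Hal), (2000, Gamma, 10, 27, Zephyr, 29, Fay), (2000, Gamma, 10, 27, Zephyr, 36, Hal), (2015, Gamma, 32, 21, Alpha, 10, Jo), (2015, Gamma, 32, 21, Alpha, 17, Hal), (2015, Gamma, 32, 21, Alpha, 29, Fay), (2015, Gamma, 32, 21, Alpha, 36, Hal), (2015, Gamma, 32, 21, Delta, 10, Jo), (2015, Gamma, 32, 21, Delta, 17, Hal), (2015, Gamma, 32, 21, Delta, 29, Fay), (2015, Gamma, 32, 21, Delta, 36, Hal), (2015, Gamma, 32, 21, Echo, 10, Jo), (2015, Gamma, 32, 21, Echo, 17, Hal), (2015, Gamma, 32, 21, Echo, 29, Fay), (2015, Gamma, 32, 21, Echo, 36, Hal), (2015, Gamma, 32, 21, Vega, 10, Jo), (2015, Gamma, 32, 21, Vega, 17, Hal), (2015, Gamma, 32, 21, Vega, 29, Fay), (2015, Gamma, 32, 21, Vega, 36, Hal), (2015, Gamma, 32, 21, Zephyr, 10, Jo), (2015, Gamma, 32, 21, Zephyr, 17, Hal), (2015, Gamma, 32, 21, Zephyr, 29, Fay), (2015, Gamma, 32, 21, Zephyr, 36, Hal)}.
Selection aid = 29: {(1980, Gamma, 36, 30, Alpha, 29, Fay), (1980, Gamma, 36, 30, Delta, 29, Fay), (1980, Gamma, 36, 30, Echo, 29, Fay), (1980, Gamma, 36, 30, Vega, 29, Fay), (1980, Gamma, 36, 30, Zephyr, 29, Fay), (2000, Gamma, 10, 27, Alpha, 29, Fay), (2000, Gamma, 10, 27, Delta, 29, Fay), (2000, Gamma, 10, 27, Echo, 29, Fay), (2000, Gamma, 10, 27, Vega, 29, Fay), (2000, Gamma, 10, 27, Zephyr, 29, Fay), (2015, Gamma, 32, 21, Alpha, 29, Fay), (2015, Gamma, 32, 21, Delta, 29, Fay), (2015, Gamma, 32, 21, Echo, 29, Fay), (2015, Gamma, 32, 21, Vega, 29, Fay), (2015, Gamma, 32, 21, Zephyr, 29, Fay)}
Projecting to role, title (10 duplicate(s) eliminated): {(Gamma, Alpha), (Gamma, Delta), (Gamma, Echo), (Gamma, Vega), (Gamma, Zephyr)}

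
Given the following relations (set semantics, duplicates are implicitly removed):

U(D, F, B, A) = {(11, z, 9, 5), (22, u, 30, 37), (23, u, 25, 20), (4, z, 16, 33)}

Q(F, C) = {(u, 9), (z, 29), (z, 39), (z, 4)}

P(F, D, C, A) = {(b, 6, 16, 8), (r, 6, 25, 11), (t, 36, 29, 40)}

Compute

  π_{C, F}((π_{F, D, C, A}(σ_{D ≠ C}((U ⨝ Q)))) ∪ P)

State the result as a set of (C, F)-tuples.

U ⋈ Q (natural join on F): {(11, z, 9, 5, 29), (11, z, 9, 5, 39), (11, z, 9, 5, 4), (22, u, 30, 37, 9), (23, u, 25, 20, 9), (4, z, 16, 33, 29), (4, z, 16, 33, 39), (4, z, 16, 33, 4)}
Apply σ_{D ≠ C}; surviving tuples: {(11, z, 9, 5, 29), (11, z, 9, 5, 39), (11, z, 9, 5, 4), (22, u, 30, 37, 9), (23, u, 25, 20, 9), (4, z, 16, 33, 29), (4, z, 16, 33, 39)}
Projecting to F, D, C, A: {(u, 22, 9, 37), (u, 23, 9, 20), (z, 11, 29, 5), (z, 11, 39, 5), (z, 11, 4, 5), (z, 4, 29, 33), (z, 4, 39, 33)}
Set union of the two operands is {(b, 6, 16, 8), (r, 6, 25, 11), (t, 36, 29, 40), (u, 22, 9, 37), (u, 23, 9, 20), (z, 11, 29, 5), (z, 11, 39, 5), (z, 11, 4, 5), (z, 4, 29, 33), (z, 4, 39, 33)}.
Projecting to C, F (3 duplicate(s) eliminated): {(16, b), (25, r), (29, t), (29, z), (39, z), (4, z), (9, u)}

{(16, b), (25, r), (29, t), (29, z), (39, z), (4, z), (9, u)}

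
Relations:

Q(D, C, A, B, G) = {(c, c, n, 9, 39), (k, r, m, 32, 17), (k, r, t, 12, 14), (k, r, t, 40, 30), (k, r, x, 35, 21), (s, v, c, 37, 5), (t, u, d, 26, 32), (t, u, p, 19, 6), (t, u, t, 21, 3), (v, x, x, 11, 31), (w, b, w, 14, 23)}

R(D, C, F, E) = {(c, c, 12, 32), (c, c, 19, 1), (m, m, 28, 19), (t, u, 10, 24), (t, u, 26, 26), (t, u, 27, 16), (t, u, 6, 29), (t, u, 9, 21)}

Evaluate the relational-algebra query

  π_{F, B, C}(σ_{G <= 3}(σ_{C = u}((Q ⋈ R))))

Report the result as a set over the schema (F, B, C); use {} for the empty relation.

Q ⋈ R (natural join on D, C): {(c, c, n, 9, 39, 12, 32), (c, c, n, 9, 39, 19, 1), (t, u, d, 26, 32, 10, 24), (t, u, d, 26, 32, 26, 26), (t, u, d, 26, 32, 27, 16), (t, u, d, 26, 32, 6, 29), (t, u, d, 26, 32, 9, 21), (t, u, p, 19, 6, 10, 24), (t, u, p, 19, 6, 26, 26), (t, u, p, 19, 6, 27, 16), (t, u, p, 19, 6, 6, 29), (t, u, p, 19, 6, 9, 21), (t, u, t, 21, 3, 10, 24), (t, u, t, 21, 3, 26, 26), (t, u, t, 21, 3, 27, 16), (t, u, t, 21, 3, 6, 29), (t, u, t, 21, 3, 9, 21)}
σ[C = u]: keep tuples satisfying C = u → {(t, u, d, 26, 32, 10, 24), (t, u, d, 26, 32, 26, 26), (t, u, d, 26, 32, 27, 16), (t, u, d, 26, 32, 6, 29), (t, u, d, 26, 32, 9, 21), (t, u, p, 19, 6, 10, 24), (t, u, p, 19, 6, 26, 26), (t, u, p, 19, 6, 27, 16), (t, u, p, 19, 6, 6, 29), (t, u, p, 19, 6, 9, 21), (t, u, t, 21, 3, 10, 24), (t, u, t, 21, 3, 26, 26), (t, u, t, 21, 3, 27, 16), (t, u, t, 21, 3, 6, 29), (t, u, t, 21, 3, 9, 21)}
σ[G <= 3]: keep tuples satisfying G <= 3 → {(t, u, t, 21, 3, 10, 24), (t, u, t, 21, 3, 26, 26), (t, u, t, 21, 3, 27, 16), (t, u, t, 21, 3, 6, 29), (t, u, t, 21, 3, 9, 21)}
Projecting to F, B, C: {(10, 21, u), (26, 21, u), (27, 21, u), (6, 21, u), (9, 21, u)}

{(10, 21, u), (26, 21, u), (27, 21, u), (6, 21, u), (9, 21, u)}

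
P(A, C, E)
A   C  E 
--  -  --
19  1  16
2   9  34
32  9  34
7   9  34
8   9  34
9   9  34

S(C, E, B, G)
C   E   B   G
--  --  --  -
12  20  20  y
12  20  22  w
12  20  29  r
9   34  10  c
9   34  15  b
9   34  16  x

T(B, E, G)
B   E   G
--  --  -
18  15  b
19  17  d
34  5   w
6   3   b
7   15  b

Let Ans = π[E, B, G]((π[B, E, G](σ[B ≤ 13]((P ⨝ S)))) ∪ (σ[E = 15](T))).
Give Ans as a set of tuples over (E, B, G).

{(15, 18, b), (15, 7, b), (34, 10, c)}

Natural join on C, E: {(2, 9, 34, 10, c), (2, 9, 34, 15, b), (2, 9, 34, 16, x), (32, 9, 34, 10, c), (32, 9, 34, 15, b), (32, 9, 34, 16, x), (7, 9, 34, 10, c), (7, 9, 34, 15, b), (7, 9, 34, 16, x), (8, 9, 34, 10, c), (8, 9, 34, 15, b), (8, 9, 34, 16, x), (9, 9, 34, 10, c), (9, 9, 34, 15, b), (9, 9, 34, 16, x)}
Selection B ≤ 13: {(2, 9, 34, 10, c), (32, 9, 34, 10, c), (7, 9, 34, 10, c), (8, 9, 34, 10, c), (9, 9, 34, 10, c)}
Keep only column(s) B, E, G (4 duplicate(s) eliminated): {(10, 34, c)}
Selection E = 15: {(18, 15, b), (7, 15, b)}
Union: {(10, 34, c)} with {(18, 15, b), (7, 15, b)} → {(10, 34, c), (18, 15, b), (7, 15, b)}
Keep only column(s) E, B, G: {(15, 18, b), (15, 7, b), (34, 10, c)}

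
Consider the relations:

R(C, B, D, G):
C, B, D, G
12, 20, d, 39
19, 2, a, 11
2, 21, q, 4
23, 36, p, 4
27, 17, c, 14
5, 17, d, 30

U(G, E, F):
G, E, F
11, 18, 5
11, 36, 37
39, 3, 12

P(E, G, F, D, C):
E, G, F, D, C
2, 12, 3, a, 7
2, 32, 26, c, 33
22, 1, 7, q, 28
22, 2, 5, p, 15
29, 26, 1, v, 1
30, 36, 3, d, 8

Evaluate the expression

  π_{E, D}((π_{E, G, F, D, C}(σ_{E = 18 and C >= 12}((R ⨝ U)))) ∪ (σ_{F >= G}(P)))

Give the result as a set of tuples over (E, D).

{(18, a), (22, p), (22, q)}

R ⋈ U (natural join on G): {(12, 20, d, 39, 3, 12), (19, 2, a, 11, 18, 5), (19, 2, a, 11, 36, 37)}
Selection E = 18 and C >= 12: {(19, 2, a, 11, 18, 5)}
π_{E, G, F, D, C} gives {(18, 11, 5, a, 19)}.
Selection F >= G: {(22, 1, 7, q, 28), (22, 2, 5, p, 15)}
Union: {(18, 11, 5, a, 19)} with {(22, 1, 7, q, 28), (22, 2, 5, p, 15)} → {(18, 11, 5, a, 19), (22, 1, 7, q, 28), (22, 2, 5, p, 15)}
π_{E, D} gives {(18, a), (22, p), (22, q)}.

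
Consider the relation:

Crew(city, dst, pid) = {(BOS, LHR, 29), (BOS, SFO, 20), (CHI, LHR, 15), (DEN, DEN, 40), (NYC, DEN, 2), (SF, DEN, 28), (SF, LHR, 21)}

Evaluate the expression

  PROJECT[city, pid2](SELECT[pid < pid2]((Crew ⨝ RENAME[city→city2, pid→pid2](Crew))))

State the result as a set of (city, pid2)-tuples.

{(CHI, 21), (CHI, 29), (NYC, 28), (NYC, 40), (SF, 29), (SF, 40)}

ρ[city→city2, pid→pid2]: schema becomes (city2, dst, pid2); tuples unchanged.
Joining Crew and RENAME[city→city2, pid→pid2](Crew) on dst yields {(BOS, LHR, 29, BOS, 29), (BOS, LHR, 29, CHI, 15), (BOS, LHR, 29, SF, 21), (BOS, SFO, 20, BOS, 20), (CHI, LHR, 15, BOS, 29), (CHI, LHR, 15, CHI, 15), (CHI, LHR, 15, SF, 21), (DEN, DEN, 40, DEN, 40), (DEN, DEN, 40, NYC, 2), (DEN, DEN, 40, SF, 28), (NYC, DEN, 2, DEN, 40), (NYC, DEN, 2, NYC, 2), (NYC, DEN, 2, SF, 28), (SF, DEN, 28, DEN, 40), (SF, DEN, 28, NYC, 2), (SF, DEN, 28, SF, 28), (SF, LHR, 21, BOS, 29), (SF, LHR, 21, CHI, 15), (SF, LHR, 21, SF, 21)}.
Filtering on pid < pid2 leaves {(CHI, LHR, 15, BOS, 29), (CHI, LHR, 15, SF, 21), (NYC, DEN, 2, DEN, 40), (NYC, DEN, 2, SF, 28), (SF, DEN, 28, DEN, 40), (SF, LHR, 21, BOS, 29)}.
Projecting to city, pid2: {(CHI, 21), (CHI, 29), (NYC, 28), (NYC, 40), (SF, 29), (SF, 40)}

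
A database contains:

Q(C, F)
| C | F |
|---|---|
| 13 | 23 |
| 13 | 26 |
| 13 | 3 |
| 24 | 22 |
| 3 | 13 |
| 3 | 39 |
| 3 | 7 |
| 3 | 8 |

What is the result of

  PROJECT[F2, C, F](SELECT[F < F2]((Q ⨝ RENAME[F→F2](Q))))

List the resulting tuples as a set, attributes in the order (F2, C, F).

ρ[F→F2]: schema becomes (C, F2); tuples unchanged.
Q ⋈ RENAME[F→F2](Q) (natural join on C): {(13, 23, 23), (13, 23, 26), (13, 23, 3), (13, 26, 23), (13, 26, 26), (13, 26, 3), (13, 3, 23), (13, 3, 26), (13, 3, 3), (24, 22, 22), (3, 13, 13), (3, 13, 39), (3, 13, 7), (3, 13, 8), (3, 39, 13), (3, 39, 39), (3, 39, 7), (3, 39, 8), (3, 7, 13), (3, 7, 39), (3, 7, 7), (3, 7, 8), (3, 8, 13), (3, 8, 39), (3, 8, 7), (3, 8, 8)}
Selection F < F2: {(13, 23, 26), (13, 3, 23), (13, 3, 26), (3, 13, 39), (3, 7, 13), (3, 7, 39), (3, 7, 8), (3, 8, 13), (3, 8, 39)}
π[F2, C, F]: project onto (F2, C, F) → {(13, 3, 7), (13, 3, 8), (23, 13, 3), (26, 13, 23), (26, 13, 3), (39, 3, 13), (39, 3, 7), (39, 3, 8), (8, 3, 7)}

{(13, 3, 7), (13, 3, 8), (23, 13, 3), (26, 13, 23), (26, 13, 3), (39, 3, 13), (39, 3, 7), (39, 3, 8), (8, 3, 7)}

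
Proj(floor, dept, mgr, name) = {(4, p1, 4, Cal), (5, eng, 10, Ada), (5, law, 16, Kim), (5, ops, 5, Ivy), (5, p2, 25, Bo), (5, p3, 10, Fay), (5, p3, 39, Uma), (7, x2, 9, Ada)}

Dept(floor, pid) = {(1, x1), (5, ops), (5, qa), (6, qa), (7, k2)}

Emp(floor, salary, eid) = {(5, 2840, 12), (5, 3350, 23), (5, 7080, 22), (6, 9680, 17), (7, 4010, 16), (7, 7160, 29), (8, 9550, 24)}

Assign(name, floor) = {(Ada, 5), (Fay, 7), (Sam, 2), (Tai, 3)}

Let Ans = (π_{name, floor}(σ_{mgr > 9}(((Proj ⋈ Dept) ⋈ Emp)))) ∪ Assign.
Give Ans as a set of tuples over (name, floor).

{(Ada, 5), (Bo, 5), (Fay, 5), (Fay, 7), (Kim, 5), (Sam, 2), (Tai, 3), (Uma, 5)}

Proj ⋈ Dept (natural join on floor): {(5, eng, 10, Ada, ops), (5, eng, 10, Ada, qa), (5, law, 16, Kim, ops), (5, law, 16, Kim, qa), (5, ops, 5, Ivy, ops), (5, ops, 5, Ivy, qa), (5, p2, 25, Bo, ops), (5, p2, 25, Bo, qa), (5, p3, 10, Fay, ops), (5, p3, 10, Fay, qa), (5, p3, 39, Uma, ops), (5, p3, 39, Uma, qa), (7, x2, 9, Ada, k2)}
(Proj ⋈ Dept) ⋈ Emp (natural join on floor): {(5, eng, 10, Ada, ops, 2840, 12), (5, eng, 10, Ada, ops, 3350, 23), (5, eng, 10, Ada, ops, 7080, 22), (5, eng, 10, Ada, qa, 2840, 12), (5, eng, 10, Ada, qa, 3350, 23), (5, eng, 10, Ada, qa, 7080, 22), (5, law, 16, Kim, ops, 2840, 12), (5, law, 16, Kim, ops, 3350, 23), (5, law, 16, Kim, ops, 7080, 22), (5, law, 16, Kim, qa, 2840, 12), (5, law, 16, Kim, qa, 3350, 23), (5, law, 16, Kim, qa, 7080, 22), (5, ops, 5, Ivy, ops, 2840, 12), (5, ops, 5, Ivy, ops, 3350, 23), (5, ops, 5, Ivy, ops, 7080, 22), (5, ops, 5, Ivy, qa, 2840, 12), (5, ops, 5, Ivy, qa, 3350, 23), (5, ops, 5, Ivy, qa, 7080, 22), (5, p2, 25, Bo, ops, 2840, 12), (5, p2, 25, Bo, ops, 3350, 23), (5, p2, 25, Bo, ops, 7080, 22), (5, p2, 25, Bo, qa, 2840, 12), (5, p2, 25, Bo, qa, 3350, 23), (5, p2, 25, Bo, qa, 7080, 22), (5, p3, 10, Fay, ops, 2840, 12), (5, p3, 10, Fay, ops, 3350, 23), (5, p3, 10, Fay, ops, 7080, 22), (5, p3, 10, Fay, qa, 2840, 12), (5, p3, 10, Fay, qa, 3350, 23), (5, p3, 10, Fay, qa, 7080, 22), (5, p3, 39, Uma, ops, 2840, 12), (5, p3, 39, Uma, ops, 3350, 23), (5, p3, 39, Uma, ops, 7080, 22), (5, p3, 39, Uma, qa, 2840, 12), (5, p3, 39, Uma, qa, 3350, 23), (5, p3, 39, Uma, qa, 7080, 22), (7, x2, 9, Ada, k2, 4010, 16), (7, x2, 9, Ada, k2, 7160, 29)}
Selection mgr > 9: {(5, eng, 10, Ada, ops, 2840, 12), (5, eng, 10, Ada, ops, 3350, 23), (5, eng, 10, Ada, ops, 7080, 22), (5, eng, 10, Ada, qa, 2840, 12), (5, eng, 10, Ada, qa, 3350, 23), (5, eng, 10, Ada, qa, 7080, 22), (5, law, 16, Kim, ops, 2840, 12), (5, law, 16, Kim, ops, 3350, 23), (5, law, 16, Kim, ops, 7080, 22), (5, law, 16, Kim, qa, 2840, 12), (5, law, 16, Kim, qa, 3350, 23), (5, law, 16, Kim, qa, 7080, 22), (5, p2, 25, Bo, ops, 2840, 12), (5, p2, 25, Bo, ops, 3350, 23), (5, p2, 25, Bo, ops, 7080, 22), (5, p2, 25, Bo, qa, 2840, 12), (5, p2, 25, Bo, qa, 3350, 23), (5, p2, 25, Bo, qa, 7080, 22), (5, p3, 10, Fay, ops, 2840, 12), (5, p3, 10, Fay, ops, 3350, 23), (5, p3, 10, Fay, ops, 7080, 22), (5, p3, 10, Fay, qa, 2840, 12), (5, p3, 10, Fay, qa, 3350, 23), (5, p3, 10, Fay, qa, 7080, 22), (5, p3, 39, Uma, ops, 2840, 12), (5, p3, 39, Uma, ops, 3350, 23), (5, p3, 39, Uma, ops, 7080, 22), (5, p3, 39, Uma, qa, 2840, 12), (5, p3, 39, Uma, qa, 3350, 23), (5, p3, 39, Uma, qa, 7080, 22)}
Projecting to name, floor (25 duplicate(s) eliminated): {(Ada, 5), (Bo, 5), (Fay, 5), (Kim, 5), (Uma, 5)}
Set union of the two operands is {(Ada, 5), (Bo, 5), (Fay, 5), (Fay, 7), (Kim, 5), (Sam, 2), (Tai, 3), (Uma, 5)}.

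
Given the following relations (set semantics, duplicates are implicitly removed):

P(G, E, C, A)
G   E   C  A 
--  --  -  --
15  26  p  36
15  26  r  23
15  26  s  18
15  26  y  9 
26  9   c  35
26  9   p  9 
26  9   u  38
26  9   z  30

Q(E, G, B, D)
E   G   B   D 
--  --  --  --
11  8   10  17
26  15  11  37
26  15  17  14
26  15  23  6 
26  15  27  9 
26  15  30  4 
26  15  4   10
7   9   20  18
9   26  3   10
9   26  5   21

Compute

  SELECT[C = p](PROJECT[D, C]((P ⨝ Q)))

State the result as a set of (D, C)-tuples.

Natural join on G, E: {(15, 26, p, 36, 11, 37), (15, 26, p, 36, 17, 14), (15, 26, p, 36, 23, 6), (15, 26, p, 36, 27, 9), (15, 26, p, 36, 30, 4), (15, 26, p, 36, 4, 10), (15, 26, r, 23, 11, 37), (15, 26, r, 23, 17, 14), (15, 26, r, 23, 23, 6), (15, 26, r, 23, 27, 9), (15, 26, r, 23, 30, 4), (15, 26, r, 23, 4, 10), (15, 26, s, 18, 11, 37), (15, 26, s, 18, 17, 14), (15, 26, s, 18, 23, 6), (15, 26, s, 18, 27, 9), (15, 26, s, 18, 30, 4), (15, 26, s, 18, 4, 10), (15, 26, y, 9, 11, 37), (15, 26, y, 9, 17, 14), (15, 26, y, 9, 23, 6), (15, 26, y, 9, 27, 9), (15, 26, y, 9, 30, 4), (15, 26, y, 9, 4, 10), (26, 9, c, 35, 3, 10), (26, 9, c, 35, 5, 21), (26, 9, p, 9, 3, 10), (26, 9, p, 9, 5, 21), (26, 9, u, 38, 3, 10), (26, 9, u, 38, 5, 21), (26, 9, z, 30, 3, 10), (26, 9, z, 30, 5, 21)}
Keep only column(s) D, C (1 duplicate(s) eliminated): {(10, c), (10, p), (10, r), (10, s), (10, u), (10, y), (10, z), (14, p), (14, r), (14, s), (14, y), (21, c), (21, p), (21, u), (21, z), (37, p), (37, r), (37, s), (37, y), (4, p), (4, r), (4, s), (4, y), (6, p), (6, r), (6, s), (6, y), (9, p), (9, r), (9, s), (9, y)}
σ[C = p]: keep tuples satisfying C = p → {(10, p), (14, p), (21, p), (37, p), (4, p), (6, p), (9, p)}

{(10, p), (14, p), (21, p), (37, p), (4, p), (6, p), (9, p)}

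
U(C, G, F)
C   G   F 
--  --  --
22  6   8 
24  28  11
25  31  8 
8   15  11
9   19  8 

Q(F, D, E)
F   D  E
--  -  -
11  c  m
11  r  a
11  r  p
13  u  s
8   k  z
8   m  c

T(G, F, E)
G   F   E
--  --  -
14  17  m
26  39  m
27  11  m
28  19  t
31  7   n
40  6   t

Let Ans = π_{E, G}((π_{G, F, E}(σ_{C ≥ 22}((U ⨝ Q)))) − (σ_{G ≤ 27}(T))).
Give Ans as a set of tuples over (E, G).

U ⋈ Q (natural join on F): {(22, 6, 8, k, z), (22, 6, 8, m, c), (24, 28, 11, c, m), (24, 28, 11, r, a), (24, 28, 11, r, p), (25, 31, 8, k, z), (25, 31, 8, m, c), (8, 15, 11, c, m), (8, 15, 11, r, a), (8, 15, 11, r, p), (9, 19, 8, k, z), (9, 19, 8, m, c)}
Selection C ≥ 22: {(22, 6, 8, k, z), (22, 6, 8, m, c), (24, 28, 11, c, m), (24, 28, 11, r, a), (24, 28, 11, r, p), (25, 31, 8, k, z), (25, 31, 8, m, c)}
π[G, F, E]: project onto (G, F, E) → {(28, 11, a), (28, 11, m), (28, 11, p), (31, 8, c), (31, 8, z), (6, 8, c), (6, 8, z)}
Selection G ≤ 27: {(14, 17, m), (26, 39, m), (27, 11, m)}
Difference: {(28, 11, a), (28, 11, m), (28, 11, p), (31, 8, c), (31, 8, z), (6, 8, c), (6, 8, z)} with {(14, 17, m), (26, 39, m), (27, 11, m)} → {(28, 11, a), (28, 11, m), (28, 11, p), (31, 8, c), (31, 8, z), (6, 8, c), (6, 8, z)}
π[E, G]: project onto (E, G) → {(a, 28), (c, 31), (c, 6), (m, 28), (p, 28), (z, 31), (z, 6)}

{(a, 28), (c, 31), (c, 6), (m, 28), (p, 28), (z, 31), (z, 6)}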